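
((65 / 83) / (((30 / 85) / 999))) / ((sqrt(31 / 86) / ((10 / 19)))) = 1839825 * sqrt(2666) / 48887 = 1943.18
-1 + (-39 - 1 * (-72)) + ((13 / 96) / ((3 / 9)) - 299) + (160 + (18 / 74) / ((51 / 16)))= -2143983 / 20128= -106.52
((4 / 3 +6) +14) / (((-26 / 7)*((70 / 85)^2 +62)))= -32368 / 353223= -0.09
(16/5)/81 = 16/405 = 0.04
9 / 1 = 9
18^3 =5832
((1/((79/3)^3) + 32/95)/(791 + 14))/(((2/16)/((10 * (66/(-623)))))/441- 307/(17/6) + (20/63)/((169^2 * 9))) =-218449907537333472/56557804767627565419085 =-0.00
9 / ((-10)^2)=9 / 100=0.09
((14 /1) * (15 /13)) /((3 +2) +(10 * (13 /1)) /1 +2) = 210 /1781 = 0.12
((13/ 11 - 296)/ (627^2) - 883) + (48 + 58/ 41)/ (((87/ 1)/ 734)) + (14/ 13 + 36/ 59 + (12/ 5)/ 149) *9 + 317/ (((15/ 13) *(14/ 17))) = -1606468748080874143/ 13710965532834570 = -117.17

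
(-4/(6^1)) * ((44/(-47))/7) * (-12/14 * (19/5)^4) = -22936496/1439375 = -15.94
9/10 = 0.90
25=25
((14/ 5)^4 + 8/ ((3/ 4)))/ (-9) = -135248/ 16875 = -8.01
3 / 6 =1 / 2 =0.50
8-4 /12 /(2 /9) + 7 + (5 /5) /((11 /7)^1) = 311 /22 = 14.14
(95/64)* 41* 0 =0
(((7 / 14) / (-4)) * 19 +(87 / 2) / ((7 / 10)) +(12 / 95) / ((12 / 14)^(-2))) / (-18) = -2229211 / 670320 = -3.33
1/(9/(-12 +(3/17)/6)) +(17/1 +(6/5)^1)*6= 107.87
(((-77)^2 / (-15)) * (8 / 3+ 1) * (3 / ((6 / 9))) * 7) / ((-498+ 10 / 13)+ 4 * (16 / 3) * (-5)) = 17804787 / 235520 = 75.60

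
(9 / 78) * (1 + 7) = 12 / 13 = 0.92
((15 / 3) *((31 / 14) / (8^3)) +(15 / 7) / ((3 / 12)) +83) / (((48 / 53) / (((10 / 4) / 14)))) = 173982835 / 9633792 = 18.06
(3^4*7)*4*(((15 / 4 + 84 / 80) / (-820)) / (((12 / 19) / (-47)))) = 1012662 / 1025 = 987.96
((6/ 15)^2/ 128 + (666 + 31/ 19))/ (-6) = -3382673/ 30400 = -111.27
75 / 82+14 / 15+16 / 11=44683 / 13530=3.30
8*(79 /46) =316 /23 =13.74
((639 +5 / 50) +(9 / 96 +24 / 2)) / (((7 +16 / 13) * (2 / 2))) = 79.12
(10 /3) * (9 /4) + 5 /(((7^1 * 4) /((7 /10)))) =61 /8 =7.62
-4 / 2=-2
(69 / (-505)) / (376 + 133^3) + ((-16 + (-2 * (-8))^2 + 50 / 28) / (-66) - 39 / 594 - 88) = -302145375838513 / 3293888778180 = -91.73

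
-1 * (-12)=12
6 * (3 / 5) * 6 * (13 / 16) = 351 / 20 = 17.55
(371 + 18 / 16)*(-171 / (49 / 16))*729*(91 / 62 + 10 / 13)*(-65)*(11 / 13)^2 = 31139398722465 / 19747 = 1576917948.17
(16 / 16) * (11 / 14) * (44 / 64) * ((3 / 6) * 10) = 605 / 224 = 2.70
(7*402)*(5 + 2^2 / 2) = 19698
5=5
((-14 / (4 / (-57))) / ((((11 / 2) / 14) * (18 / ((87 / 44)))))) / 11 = 26999 / 5324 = 5.07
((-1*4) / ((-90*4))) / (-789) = -1 / 71010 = -0.00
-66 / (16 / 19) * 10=-3135 / 4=-783.75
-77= -77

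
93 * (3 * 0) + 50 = 50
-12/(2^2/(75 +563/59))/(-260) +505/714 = 4607749/2738190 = 1.68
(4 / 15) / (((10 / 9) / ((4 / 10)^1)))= 12 / 125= 0.10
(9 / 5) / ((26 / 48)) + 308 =20236 / 65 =311.32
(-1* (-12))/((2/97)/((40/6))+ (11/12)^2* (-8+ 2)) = -139680/58649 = -2.38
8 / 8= 1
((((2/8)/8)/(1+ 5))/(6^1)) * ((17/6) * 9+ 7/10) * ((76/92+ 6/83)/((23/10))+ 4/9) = 21613559/1138069440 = 0.02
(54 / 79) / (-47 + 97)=27 / 1975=0.01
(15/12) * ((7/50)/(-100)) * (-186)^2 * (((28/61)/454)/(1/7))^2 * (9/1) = -1308273687/47934852250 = -0.03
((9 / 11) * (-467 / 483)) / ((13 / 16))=-22416 / 23023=-0.97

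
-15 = -15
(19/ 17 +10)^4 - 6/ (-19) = 24244308105/ 1586899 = 15277.79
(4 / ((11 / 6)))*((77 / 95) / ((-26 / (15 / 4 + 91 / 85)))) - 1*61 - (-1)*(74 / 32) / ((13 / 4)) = -25452801 / 419900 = -60.62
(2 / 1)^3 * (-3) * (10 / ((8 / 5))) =-150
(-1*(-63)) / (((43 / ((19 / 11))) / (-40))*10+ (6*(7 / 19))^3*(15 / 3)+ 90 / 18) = 576156 / 482729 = 1.19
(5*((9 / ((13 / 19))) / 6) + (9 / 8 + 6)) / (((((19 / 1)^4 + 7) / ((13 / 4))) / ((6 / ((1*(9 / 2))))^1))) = 0.00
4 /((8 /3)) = 3 /2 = 1.50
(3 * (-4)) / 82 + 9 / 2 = 4.35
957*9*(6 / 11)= 4698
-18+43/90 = -1577/90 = -17.52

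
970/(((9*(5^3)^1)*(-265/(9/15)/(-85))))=0.17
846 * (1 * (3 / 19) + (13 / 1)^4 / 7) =459107280 / 133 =3451934.44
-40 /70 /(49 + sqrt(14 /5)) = -20 /1713 + 4*sqrt(70) /83937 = -0.01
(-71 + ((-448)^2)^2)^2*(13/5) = 4218882775890923002265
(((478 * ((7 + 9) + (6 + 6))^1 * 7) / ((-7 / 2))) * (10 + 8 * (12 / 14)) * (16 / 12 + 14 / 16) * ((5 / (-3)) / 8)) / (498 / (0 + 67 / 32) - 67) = 250363255 / 206046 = 1215.08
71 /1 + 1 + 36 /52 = 945 /13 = 72.69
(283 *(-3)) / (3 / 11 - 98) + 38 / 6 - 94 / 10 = 18127 / 3225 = 5.62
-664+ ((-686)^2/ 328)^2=13836822465/ 6724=2057826.07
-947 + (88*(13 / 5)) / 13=-4647 / 5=-929.40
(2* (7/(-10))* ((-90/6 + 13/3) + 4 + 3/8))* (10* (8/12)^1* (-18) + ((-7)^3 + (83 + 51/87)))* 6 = -11630171/580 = -20052.02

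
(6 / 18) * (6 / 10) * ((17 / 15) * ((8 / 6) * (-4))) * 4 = -1088 / 225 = -4.84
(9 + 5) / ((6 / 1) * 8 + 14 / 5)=35 / 127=0.28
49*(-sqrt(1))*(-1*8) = 392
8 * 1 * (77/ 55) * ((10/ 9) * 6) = 224/ 3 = 74.67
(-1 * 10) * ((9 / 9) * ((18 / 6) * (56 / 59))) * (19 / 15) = -2128 / 59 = -36.07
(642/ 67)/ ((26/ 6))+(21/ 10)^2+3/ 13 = 596811/ 87100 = 6.85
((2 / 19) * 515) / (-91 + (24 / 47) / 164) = -1984810 / 3331669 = -0.60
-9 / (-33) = 3 / 11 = 0.27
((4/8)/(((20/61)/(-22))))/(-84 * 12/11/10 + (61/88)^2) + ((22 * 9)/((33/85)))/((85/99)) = 201008390/336211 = 597.86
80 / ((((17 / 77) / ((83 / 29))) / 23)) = 11759440 / 493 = 23852.82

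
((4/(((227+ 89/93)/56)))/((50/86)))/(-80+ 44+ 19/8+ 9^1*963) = 447888/2287844375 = 0.00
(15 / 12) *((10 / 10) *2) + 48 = 101 / 2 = 50.50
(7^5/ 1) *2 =33614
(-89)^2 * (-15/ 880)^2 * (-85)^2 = 16627.81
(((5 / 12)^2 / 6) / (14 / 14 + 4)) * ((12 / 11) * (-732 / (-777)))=305 / 51282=0.01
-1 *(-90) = 90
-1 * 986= -986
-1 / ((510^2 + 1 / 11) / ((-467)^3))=1120323193 / 2861101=391.57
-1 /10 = -0.10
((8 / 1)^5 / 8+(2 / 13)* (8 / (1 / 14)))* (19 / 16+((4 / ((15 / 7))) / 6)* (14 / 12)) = 3730786 / 585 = 6377.41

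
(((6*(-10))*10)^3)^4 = 2176782336000000000000000000000000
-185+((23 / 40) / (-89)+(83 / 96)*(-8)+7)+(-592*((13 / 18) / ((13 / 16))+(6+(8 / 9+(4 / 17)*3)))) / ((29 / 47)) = -131492359061 / 15795720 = -8324.56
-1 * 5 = -5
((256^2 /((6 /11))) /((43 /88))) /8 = 3964928 /129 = 30735.88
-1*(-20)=20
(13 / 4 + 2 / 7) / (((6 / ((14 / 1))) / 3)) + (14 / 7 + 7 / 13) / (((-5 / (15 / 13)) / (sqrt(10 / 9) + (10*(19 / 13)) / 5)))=202455 / 8788 - 33*sqrt(10) / 169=22.42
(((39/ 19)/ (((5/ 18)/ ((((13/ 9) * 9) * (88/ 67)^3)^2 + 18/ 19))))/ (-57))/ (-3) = 116440722336312348/ 3102270216485855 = 37.53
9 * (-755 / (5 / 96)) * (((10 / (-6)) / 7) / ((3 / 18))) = 1304640 / 7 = 186377.14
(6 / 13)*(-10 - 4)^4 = 17730.46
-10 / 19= -0.53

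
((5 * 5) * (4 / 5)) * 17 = 340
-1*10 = -10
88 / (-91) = -88 / 91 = -0.97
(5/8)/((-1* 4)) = -5/32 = -0.16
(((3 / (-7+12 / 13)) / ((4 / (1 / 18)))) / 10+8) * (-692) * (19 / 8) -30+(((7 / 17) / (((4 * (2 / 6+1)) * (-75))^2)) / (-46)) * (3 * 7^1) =-390739616712839 / 29653440000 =-13176.87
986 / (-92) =-493 / 46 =-10.72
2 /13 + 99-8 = 1185 /13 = 91.15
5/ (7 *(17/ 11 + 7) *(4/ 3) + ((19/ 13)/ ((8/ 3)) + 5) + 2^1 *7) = 17160/ 340817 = 0.05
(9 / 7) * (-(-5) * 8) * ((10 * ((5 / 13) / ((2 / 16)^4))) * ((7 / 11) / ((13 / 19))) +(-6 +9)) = 9807831720 / 13013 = 753694.90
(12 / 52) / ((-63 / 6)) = -2 / 91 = -0.02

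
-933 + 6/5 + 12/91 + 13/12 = -5080993/5460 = -930.58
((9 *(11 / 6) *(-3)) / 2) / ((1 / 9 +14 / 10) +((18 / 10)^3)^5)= -27191162109375 / 7413740911657364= -0.00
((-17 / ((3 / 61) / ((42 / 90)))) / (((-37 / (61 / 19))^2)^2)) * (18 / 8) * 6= -301520879457 / 2442425356810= -0.12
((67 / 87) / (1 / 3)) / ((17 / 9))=1.22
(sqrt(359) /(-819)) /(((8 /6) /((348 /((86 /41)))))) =-2.88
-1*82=-82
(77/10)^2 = 5929/100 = 59.29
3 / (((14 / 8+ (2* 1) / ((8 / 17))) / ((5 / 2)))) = 5 / 4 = 1.25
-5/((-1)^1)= 5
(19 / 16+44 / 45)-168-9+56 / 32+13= -115261 / 720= -160.08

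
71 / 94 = 0.76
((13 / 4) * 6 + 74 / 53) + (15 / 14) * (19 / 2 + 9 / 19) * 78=6022745 / 7049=854.41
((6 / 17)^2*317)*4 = 45648 / 289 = 157.95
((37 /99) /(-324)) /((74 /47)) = -47 /64152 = -0.00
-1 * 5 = -5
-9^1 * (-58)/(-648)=-29/36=-0.81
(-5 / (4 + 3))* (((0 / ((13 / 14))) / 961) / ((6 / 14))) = 0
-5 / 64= -0.08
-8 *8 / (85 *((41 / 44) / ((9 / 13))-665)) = 25344 / 22338595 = 0.00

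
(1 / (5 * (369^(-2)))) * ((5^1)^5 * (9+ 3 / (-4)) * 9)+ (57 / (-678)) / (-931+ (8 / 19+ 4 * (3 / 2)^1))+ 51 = 50172442887459581 / 7940284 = 6318721457.25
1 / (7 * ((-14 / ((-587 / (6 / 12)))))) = 587 / 49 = 11.98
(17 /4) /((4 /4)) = 17 /4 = 4.25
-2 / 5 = -0.40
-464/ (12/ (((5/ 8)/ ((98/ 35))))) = -725/ 84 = -8.63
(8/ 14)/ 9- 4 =-248/ 63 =-3.94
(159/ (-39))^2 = 2809/ 169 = 16.62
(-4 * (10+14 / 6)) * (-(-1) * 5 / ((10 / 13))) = -962 / 3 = -320.67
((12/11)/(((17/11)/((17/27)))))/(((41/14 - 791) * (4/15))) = -70/33099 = -0.00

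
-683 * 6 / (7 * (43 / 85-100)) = 116110 / 19733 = 5.88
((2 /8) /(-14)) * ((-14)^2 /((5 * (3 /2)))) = -7 /15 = -0.47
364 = 364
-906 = -906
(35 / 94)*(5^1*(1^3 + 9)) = 18.62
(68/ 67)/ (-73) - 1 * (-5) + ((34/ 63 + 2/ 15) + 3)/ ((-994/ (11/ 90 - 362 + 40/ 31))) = 26996980878893/ 4272664617900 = 6.32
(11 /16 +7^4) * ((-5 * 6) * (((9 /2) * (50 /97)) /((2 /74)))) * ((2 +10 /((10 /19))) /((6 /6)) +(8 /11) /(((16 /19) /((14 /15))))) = -575508690225 /4268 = -134842710.92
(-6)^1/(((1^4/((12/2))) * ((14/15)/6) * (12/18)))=-2430/7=-347.14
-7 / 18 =-0.39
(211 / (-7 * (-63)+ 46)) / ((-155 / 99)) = -20889 / 75485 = -0.28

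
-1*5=-5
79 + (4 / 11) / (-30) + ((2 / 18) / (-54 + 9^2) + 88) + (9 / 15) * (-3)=2207791 / 13365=165.19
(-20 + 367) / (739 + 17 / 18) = 6246 / 13319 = 0.47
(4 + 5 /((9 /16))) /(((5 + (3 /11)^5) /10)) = 93409580 /3624741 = 25.77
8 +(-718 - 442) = -1152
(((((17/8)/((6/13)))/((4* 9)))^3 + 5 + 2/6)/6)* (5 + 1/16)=27529622405/6115295232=4.50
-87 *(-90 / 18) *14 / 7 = 870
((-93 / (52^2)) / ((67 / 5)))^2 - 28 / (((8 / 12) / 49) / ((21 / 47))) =-1418494453510257 / 1542626678528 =-919.53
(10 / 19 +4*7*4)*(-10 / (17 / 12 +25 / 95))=-256560 / 383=-669.87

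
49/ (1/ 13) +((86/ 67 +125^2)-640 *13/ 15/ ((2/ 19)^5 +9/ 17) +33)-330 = 66825990036701/ 4479372435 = 14918.61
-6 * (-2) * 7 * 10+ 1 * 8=848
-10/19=-0.53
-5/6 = -0.83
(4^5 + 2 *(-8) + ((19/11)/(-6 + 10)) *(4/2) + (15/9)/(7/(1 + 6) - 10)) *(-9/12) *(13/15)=-1557803/2376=-655.64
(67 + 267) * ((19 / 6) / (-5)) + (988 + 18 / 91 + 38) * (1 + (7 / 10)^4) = 362084869 / 341250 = 1061.05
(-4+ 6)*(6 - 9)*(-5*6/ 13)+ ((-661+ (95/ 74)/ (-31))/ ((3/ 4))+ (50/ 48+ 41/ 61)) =-6300260671/ 7276568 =-865.83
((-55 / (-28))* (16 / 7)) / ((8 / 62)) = 1705 / 49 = 34.80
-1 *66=-66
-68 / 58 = -34 / 29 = -1.17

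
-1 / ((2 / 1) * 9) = -1 / 18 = -0.06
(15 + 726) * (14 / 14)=741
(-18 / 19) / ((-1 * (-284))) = -0.00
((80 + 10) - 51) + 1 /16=625 /16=39.06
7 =7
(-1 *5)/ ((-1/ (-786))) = -3930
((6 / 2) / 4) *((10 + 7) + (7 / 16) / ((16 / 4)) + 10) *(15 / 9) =8675 / 256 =33.89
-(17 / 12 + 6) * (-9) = 267 / 4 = 66.75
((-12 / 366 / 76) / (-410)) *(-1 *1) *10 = -1 / 95038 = -0.00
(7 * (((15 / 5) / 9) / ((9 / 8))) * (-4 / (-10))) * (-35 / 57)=-784 / 1539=-0.51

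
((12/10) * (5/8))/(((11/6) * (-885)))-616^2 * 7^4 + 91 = -5912868734853/6490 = -911073765.00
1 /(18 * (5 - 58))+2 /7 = 1901 /6678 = 0.28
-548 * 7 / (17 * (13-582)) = 3836 / 9673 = 0.40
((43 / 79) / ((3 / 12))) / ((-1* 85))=-172 / 6715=-0.03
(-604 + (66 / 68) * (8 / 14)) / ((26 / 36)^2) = -23266440 / 20111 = -1156.90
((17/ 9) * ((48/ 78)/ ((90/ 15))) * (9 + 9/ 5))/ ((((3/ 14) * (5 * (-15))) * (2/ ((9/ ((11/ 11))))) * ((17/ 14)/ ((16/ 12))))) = -3136/ 4875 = -0.64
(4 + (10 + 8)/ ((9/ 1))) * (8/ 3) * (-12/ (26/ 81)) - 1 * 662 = -16382/ 13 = -1260.15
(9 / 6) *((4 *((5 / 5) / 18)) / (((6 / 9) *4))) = 1 / 8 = 0.12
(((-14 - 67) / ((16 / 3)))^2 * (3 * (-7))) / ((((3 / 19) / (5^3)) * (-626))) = 981689625 / 160256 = 6125.76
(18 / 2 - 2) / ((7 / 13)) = 13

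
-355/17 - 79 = -1698/17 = -99.88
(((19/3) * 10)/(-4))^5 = -7737809375/7776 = -995088.65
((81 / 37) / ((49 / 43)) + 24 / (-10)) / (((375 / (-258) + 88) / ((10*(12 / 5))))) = -995536 / 7496755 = -0.13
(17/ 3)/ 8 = 0.71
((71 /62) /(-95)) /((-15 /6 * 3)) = 71 /44175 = 0.00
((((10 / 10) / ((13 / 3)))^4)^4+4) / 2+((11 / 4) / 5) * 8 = 42586662987938743429 / 6654166091831798410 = 6.40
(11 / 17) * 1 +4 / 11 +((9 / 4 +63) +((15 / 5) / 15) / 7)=1735453 / 26180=66.29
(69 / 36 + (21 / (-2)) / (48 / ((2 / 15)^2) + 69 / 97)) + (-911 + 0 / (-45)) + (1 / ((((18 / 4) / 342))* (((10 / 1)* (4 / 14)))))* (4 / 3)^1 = -4577230061 / 5239380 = -873.62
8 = 8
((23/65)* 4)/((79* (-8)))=-23/10270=-0.00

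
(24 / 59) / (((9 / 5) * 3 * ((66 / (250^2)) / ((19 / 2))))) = 11875000 / 17523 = 677.68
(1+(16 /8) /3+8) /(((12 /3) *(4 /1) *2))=29 /96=0.30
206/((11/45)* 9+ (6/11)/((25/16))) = 56650/701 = 80.81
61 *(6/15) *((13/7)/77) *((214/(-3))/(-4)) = 84851/8085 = 10.49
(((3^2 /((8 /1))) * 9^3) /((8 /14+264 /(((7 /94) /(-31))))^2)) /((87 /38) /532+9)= 270800901 /35909266368555728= 0.00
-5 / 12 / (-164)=5 / 1968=0.00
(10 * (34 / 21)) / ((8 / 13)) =26.31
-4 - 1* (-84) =80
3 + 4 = 7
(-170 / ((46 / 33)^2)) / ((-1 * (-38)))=-92565 / 40204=-2.30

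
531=531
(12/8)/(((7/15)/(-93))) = -4185/14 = -298.93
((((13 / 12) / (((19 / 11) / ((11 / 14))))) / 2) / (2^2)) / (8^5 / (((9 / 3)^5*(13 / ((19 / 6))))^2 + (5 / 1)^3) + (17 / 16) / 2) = 7339970209 / 67225002342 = 0.11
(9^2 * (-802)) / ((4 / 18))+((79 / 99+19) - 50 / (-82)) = -1186480576 / 4059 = -292308.59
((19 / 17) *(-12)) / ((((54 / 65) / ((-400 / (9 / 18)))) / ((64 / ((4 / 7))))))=1446483.66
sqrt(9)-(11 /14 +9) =-95 /14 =-6.79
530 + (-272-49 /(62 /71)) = 201.89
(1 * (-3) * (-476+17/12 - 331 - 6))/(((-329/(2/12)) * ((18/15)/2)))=-48695/23688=-2.06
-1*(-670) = 670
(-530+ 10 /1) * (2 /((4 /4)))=-1040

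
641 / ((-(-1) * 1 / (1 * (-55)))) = -35255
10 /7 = 1.43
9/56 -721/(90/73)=-1473319/2520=-584.65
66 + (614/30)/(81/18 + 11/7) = 88448/1275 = 69.37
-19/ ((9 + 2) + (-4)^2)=-19/ 27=-0.70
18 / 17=1.06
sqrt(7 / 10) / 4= sqrt(70) / 40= 0.21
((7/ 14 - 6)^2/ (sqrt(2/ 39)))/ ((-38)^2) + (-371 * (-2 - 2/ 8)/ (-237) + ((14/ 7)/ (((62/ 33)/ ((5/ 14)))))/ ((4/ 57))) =121 * sqrt(78)/ 11552 + 259953/ 137144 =1.99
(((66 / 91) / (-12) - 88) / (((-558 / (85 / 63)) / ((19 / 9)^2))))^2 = 251671096581025 / 279472398935184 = 0.90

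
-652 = -652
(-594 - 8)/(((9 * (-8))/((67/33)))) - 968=-951.02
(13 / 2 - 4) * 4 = 10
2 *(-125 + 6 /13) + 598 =4536 /13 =348.92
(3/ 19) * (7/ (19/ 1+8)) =7/ 171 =0.04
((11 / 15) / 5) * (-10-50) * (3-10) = 308 / 5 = 61.60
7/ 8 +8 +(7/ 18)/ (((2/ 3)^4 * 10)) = 2903/ 320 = 9.07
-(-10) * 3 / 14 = 15 / 7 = 2.14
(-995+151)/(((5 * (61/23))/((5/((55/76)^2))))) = -112123712/184525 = -607.63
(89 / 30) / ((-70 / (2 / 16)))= -89 / 16800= -0.01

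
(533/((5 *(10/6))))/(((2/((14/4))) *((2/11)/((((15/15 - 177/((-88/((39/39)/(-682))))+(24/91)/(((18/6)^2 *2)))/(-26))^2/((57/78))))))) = 11265465691257161/8832039446630400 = 1.28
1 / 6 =0.17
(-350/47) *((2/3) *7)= -4900/141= -34.75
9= 9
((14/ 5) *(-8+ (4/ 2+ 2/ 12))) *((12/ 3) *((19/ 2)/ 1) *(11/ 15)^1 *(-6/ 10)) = 20482/ 75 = 273.09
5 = 5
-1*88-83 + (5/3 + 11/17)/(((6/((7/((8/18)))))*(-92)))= -1070189/6256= -171.07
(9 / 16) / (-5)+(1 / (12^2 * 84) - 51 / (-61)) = 2669741 / 3689280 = 0.72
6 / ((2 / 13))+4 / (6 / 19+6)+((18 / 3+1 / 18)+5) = 50.69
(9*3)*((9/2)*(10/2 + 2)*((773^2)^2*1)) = 607326580835541/2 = 303663290417770.50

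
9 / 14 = 0.64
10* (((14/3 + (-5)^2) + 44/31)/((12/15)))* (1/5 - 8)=-187915/62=-3030.89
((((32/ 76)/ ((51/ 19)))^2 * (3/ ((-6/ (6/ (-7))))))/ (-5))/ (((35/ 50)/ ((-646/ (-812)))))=-1216/ 507297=-0.00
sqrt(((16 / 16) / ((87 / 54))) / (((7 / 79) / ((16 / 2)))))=7.49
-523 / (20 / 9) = -4707 / 20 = -235.35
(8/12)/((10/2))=2/15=0.13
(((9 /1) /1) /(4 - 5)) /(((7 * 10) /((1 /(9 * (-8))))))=1 /560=0.00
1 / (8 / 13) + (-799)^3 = -4080659179 / 8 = -510082397.38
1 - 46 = -45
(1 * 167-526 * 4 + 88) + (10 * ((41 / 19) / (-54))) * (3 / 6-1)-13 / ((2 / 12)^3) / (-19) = -1745237 / 1026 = -1701.01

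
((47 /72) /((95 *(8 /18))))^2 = 2209 /9241600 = 0.00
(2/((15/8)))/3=16/45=0.36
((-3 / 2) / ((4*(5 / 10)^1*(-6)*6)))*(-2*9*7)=-21 / 8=-2.62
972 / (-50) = -486 / 25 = -19.44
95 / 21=4.52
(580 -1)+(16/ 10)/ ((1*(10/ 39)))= 14631/ 25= 585.24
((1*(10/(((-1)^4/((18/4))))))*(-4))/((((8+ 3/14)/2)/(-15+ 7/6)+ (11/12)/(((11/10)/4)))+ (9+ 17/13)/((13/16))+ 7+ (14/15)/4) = -265110300/33810629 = -7.84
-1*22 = -22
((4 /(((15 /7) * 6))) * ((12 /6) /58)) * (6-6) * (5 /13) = 0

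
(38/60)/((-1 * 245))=-19/7350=-0.00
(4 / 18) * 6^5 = 1728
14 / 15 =0.93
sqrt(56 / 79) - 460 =-460+2 * sqrt(1106) / 79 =-459.16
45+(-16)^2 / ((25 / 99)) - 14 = 26119 / 25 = 1044.76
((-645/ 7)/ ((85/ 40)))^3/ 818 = -68694048000/ 689230031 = -99.67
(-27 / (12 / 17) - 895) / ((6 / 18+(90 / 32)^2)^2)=-550453248 / 40081561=-13.73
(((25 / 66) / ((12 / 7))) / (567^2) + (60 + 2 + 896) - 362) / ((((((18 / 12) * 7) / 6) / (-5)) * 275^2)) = -0.02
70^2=4900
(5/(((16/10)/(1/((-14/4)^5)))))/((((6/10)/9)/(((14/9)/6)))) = -500/21609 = -0.02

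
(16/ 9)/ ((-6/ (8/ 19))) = -64/ 513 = -0.12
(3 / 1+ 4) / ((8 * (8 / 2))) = 7 / 32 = 0.22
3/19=0.16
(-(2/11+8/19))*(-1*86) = 10836/209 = 51.85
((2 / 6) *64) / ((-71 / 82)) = -5248 / 213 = -24.64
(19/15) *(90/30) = 19/5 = 3.80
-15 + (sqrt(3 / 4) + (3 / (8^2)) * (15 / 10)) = -14.06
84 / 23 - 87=-83.35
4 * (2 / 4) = 2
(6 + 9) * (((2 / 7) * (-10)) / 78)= -50 / 91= -0.55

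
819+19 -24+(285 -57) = 1042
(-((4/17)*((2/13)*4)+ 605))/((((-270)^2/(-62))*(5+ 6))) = 1381949/29536650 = 0.05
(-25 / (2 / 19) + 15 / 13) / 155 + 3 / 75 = -29919 / 20150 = -1.48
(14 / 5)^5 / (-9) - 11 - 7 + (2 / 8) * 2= -2060023 / 56250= -36.62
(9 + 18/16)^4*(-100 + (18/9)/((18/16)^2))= -1059161913/1024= -1034337.81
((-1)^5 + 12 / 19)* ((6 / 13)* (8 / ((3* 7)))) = -16 / 247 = -0.06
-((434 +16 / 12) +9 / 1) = -1333 / 3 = -444.33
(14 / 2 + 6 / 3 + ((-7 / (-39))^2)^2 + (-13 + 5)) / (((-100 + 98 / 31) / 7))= -251268857 / 3472474941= -0.07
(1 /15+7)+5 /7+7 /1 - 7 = 817 /105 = 7.78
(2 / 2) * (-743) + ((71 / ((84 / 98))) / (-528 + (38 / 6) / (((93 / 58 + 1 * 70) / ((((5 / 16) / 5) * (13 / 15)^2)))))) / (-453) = -1328470016172533 / 1787982012631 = -743.00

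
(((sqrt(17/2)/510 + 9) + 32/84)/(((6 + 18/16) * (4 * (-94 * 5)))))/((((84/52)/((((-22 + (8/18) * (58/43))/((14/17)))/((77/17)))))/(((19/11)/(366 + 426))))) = 915161 * sqrt(34)/1614274026472800 + 3064874189/564995909265480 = 0.00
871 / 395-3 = -314 / 395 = -0.79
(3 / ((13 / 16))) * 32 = 118.15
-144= -144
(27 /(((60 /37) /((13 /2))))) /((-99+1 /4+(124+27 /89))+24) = 29637 /13570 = 2.18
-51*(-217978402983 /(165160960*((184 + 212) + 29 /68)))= 188987275386261 /1113060999680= 169.79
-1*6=-6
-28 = -28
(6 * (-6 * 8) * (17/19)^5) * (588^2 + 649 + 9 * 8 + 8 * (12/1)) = -141715313791776/2476099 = -57233298.75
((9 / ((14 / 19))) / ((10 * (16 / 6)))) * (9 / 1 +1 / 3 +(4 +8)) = 342 / 35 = 9.77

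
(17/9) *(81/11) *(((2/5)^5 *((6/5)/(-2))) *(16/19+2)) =-0.24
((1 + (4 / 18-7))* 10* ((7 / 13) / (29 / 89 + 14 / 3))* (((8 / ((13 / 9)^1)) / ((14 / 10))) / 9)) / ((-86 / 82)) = 5838400 / 2235441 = 2.61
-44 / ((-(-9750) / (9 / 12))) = -11 / 3250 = -0.00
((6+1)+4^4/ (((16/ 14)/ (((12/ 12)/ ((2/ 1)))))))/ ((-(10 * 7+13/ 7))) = -833/ 503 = -1.66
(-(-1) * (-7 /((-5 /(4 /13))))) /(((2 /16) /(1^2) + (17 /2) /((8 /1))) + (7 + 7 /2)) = 448 /12155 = 0.04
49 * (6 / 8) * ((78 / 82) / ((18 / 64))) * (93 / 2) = 5779.61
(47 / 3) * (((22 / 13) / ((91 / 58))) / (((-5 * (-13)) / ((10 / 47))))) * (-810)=-689040 / 15379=-44.80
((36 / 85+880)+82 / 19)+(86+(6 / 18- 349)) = 3013942 / 4845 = 622.07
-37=-37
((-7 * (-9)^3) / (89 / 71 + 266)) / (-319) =-120771 / 2017675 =-0.06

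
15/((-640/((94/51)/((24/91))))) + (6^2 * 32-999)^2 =611251531/26112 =23408.84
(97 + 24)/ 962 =121/ 962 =0.13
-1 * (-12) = 12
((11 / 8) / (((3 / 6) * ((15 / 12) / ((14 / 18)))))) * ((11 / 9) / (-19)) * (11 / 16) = -9317 / 123120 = -0.08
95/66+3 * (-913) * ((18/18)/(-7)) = 181439/462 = 392.73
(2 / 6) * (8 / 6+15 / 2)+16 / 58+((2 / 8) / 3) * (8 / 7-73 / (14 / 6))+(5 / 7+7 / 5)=103141 / 36540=2.82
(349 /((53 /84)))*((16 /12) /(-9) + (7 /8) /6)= -2443 /1908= -1.28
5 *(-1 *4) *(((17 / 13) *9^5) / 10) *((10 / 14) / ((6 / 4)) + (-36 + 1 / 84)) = 998144613 / 182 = 5484311.06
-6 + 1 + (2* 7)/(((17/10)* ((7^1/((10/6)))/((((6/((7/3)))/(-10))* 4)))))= -835/119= -7.02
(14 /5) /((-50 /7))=-0.39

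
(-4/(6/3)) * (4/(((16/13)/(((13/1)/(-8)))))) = 169/16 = 10.56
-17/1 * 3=-51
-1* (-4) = 4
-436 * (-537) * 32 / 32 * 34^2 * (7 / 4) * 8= 3789192288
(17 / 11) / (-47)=-17 / 517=-0.03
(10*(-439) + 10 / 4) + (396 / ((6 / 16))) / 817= -7167063 / 1634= -4386.21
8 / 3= 2.67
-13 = -13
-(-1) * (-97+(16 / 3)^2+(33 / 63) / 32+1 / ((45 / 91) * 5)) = -3433991 / 50400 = -68.13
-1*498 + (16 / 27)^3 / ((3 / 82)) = -492.31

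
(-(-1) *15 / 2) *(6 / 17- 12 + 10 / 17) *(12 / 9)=-110.59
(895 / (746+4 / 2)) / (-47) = -895 / 35156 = -0.03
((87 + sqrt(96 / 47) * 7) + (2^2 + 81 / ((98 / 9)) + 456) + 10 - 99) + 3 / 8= 28 * sqrt(282) / 47 + 182599 / 392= 475.82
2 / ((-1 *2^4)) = -1 / 8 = -0.12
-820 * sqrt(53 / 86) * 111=-45510 * sqrt(4558) / 43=-71453.83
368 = 368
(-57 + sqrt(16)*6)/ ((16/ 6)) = -99/ 8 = -12.38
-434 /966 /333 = -31 /22977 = -0.00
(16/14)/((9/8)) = 64/63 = 1.02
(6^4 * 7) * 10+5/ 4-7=362857/ 4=90714.25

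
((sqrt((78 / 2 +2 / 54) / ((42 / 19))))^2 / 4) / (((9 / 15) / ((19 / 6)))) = 951235 / 40824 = 23.30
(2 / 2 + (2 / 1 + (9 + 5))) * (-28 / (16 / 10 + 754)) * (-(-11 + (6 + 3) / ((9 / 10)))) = -1190 / 1889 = -0.63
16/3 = 5.33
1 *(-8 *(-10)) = 80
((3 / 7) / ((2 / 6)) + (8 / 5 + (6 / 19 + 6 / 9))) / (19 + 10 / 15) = 7717 / 39235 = 0.20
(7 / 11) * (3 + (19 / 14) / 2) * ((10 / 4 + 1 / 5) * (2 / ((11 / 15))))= 8343 / 484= 17.24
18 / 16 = 9 / 8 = 1.12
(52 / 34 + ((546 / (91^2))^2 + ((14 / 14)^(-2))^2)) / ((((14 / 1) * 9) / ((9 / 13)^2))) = 3210255 / 333078382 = 0.01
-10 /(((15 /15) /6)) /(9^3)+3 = 709 /243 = 2.92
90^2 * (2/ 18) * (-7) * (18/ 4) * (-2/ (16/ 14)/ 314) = 158.00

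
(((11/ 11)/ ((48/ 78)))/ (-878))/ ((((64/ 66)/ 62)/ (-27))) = 359073/ 112384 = 3.20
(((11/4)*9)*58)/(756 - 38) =2.00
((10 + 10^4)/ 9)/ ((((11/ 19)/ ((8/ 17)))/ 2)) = 276640/ 153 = 1808.10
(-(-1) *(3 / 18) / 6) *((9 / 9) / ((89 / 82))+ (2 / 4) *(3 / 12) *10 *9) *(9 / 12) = 4333 / 17088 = 0.25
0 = 0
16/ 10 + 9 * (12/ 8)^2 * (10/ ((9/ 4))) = 458/ 5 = 91.60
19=19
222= 222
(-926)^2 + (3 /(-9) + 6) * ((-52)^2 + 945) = 2634461 /3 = 878153.67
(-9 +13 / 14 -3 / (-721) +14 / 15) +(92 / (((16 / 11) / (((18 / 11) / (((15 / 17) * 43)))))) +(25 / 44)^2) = -3676212811 / 900327120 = -4.08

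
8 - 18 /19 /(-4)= 313 /38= 8.24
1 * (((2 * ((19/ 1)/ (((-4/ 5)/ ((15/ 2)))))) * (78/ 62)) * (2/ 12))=-18525/ 248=-74.70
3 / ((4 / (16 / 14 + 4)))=27 / 7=3.86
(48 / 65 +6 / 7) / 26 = 363 / 5915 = 0.06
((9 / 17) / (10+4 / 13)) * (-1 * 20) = -1170 / 1139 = -1.03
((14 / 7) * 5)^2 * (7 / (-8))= -175 / 2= -87.50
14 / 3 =4.67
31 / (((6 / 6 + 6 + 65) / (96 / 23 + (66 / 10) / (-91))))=147839 / 83720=1.77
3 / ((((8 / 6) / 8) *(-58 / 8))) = -72 / 29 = -2.48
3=3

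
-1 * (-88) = 88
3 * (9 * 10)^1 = 270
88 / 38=44 / 19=2.32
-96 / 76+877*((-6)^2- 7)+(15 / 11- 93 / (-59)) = 313634999 / 12331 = 25434.68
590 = 590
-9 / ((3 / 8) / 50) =-1200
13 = 13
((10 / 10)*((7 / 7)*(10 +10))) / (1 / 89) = 1780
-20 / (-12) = 5 / 3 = 1.67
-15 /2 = -7.50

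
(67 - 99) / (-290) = 16 / 145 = 0.11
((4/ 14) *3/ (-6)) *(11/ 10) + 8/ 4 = 129/ 70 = 1.84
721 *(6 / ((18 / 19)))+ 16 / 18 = 41105 / 9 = 4567.22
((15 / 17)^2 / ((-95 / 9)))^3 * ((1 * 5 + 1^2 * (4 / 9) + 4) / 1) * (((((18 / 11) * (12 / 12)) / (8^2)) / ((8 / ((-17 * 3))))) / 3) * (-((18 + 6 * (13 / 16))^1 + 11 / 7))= -454714205625 / 90339392518144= -0.01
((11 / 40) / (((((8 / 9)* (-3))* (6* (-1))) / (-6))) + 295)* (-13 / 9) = -425.96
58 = 58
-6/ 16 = -3/ 8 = -0.38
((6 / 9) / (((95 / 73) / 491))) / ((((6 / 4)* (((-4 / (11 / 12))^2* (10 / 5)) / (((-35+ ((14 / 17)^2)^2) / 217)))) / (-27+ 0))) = 1787352665351 / 94452228480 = 18.92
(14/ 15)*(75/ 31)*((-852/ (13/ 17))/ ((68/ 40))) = -596400/ 403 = -1479.90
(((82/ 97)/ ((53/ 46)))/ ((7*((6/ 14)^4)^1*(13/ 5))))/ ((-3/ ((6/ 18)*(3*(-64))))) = 414014720/ 16240419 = 25.49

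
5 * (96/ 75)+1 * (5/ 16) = 537/ 80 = 6.71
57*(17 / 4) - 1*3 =957 / 4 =239.25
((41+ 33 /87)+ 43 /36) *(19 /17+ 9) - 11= 1862414 /4437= 419.75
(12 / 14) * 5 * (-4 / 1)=-120 / 7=-17.14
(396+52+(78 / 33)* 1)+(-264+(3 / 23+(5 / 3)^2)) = 430972 / 2277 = 189.27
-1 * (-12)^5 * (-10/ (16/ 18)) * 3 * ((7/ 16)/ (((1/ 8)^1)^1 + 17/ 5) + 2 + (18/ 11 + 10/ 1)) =-59745340800/ 517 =-115561587.62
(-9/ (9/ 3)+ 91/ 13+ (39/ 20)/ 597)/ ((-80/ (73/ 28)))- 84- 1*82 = -1481086309/ 8915200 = -166.13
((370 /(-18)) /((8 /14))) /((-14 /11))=2035 /72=28.26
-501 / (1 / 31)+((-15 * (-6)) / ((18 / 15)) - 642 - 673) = -16771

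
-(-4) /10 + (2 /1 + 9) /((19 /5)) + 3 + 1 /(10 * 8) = 9587 /1520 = 6.31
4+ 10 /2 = 9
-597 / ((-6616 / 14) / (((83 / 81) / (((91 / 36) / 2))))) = 33034 / 32253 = 1.02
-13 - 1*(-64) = 51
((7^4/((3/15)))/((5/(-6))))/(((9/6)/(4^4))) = -2458624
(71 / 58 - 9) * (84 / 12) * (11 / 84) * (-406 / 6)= 34727 / 72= 482.32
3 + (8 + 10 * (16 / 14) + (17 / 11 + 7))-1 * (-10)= 3155 / 77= 40.97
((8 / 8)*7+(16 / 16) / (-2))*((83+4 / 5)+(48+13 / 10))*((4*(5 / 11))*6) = 9438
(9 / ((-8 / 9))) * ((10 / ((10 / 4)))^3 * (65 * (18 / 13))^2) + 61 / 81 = -425152739 / 81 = -5248799.25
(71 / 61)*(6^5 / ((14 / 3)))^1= 828144 / 427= 1939.45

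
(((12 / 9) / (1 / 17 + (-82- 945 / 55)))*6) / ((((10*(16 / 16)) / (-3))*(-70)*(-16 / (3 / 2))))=1683 / 51900800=0.00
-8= -8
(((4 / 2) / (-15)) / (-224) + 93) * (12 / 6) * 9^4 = 341699067 / 280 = 1220353.81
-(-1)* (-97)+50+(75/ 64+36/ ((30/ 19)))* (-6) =-30533/ 160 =-190.83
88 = 88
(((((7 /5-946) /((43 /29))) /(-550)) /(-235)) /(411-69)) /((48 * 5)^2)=-136967 /547416144000000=-0.00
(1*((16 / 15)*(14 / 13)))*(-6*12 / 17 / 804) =-448 / 74035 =-0.01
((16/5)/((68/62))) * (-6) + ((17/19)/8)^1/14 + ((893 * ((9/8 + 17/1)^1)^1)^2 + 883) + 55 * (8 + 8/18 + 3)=1705903564431181/6511680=261975951.59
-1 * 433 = -433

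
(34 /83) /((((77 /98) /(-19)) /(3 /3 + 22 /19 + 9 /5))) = -178976 /4565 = -39.21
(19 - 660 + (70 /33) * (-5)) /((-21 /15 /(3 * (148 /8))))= 3978055 /154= 25831.53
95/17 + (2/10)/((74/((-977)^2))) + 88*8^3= 299664383/6290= 47641.40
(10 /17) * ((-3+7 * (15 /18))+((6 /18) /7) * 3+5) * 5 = 8375 /357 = 23.46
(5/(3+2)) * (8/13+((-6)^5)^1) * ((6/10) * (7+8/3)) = -586264/13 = -45097.23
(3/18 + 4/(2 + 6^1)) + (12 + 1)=41/3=13.67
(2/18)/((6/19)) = 19/54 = 0.35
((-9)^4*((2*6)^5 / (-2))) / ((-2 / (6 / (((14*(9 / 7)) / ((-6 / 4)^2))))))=306110016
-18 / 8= -9 / 4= -2.25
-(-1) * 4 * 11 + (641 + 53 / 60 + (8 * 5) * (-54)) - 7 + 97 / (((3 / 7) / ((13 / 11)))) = -266999 / 220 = -1213.63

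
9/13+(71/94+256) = 314601/1222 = 257.45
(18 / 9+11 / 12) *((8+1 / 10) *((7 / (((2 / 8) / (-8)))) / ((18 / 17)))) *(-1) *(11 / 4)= 27489 / 2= 13744.50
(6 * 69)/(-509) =-414/509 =-0.81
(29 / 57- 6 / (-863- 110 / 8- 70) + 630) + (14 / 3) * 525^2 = 1286880.52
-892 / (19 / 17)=-15164 / 19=-798.11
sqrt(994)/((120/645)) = 169.46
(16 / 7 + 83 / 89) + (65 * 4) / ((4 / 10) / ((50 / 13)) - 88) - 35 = -237790100 / 6844901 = -34.74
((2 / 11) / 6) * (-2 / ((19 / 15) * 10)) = -1 / 209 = -0.00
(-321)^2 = 103041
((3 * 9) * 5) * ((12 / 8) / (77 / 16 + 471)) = 3240 / 7613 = 0.43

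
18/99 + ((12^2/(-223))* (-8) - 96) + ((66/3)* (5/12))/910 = -242801057/2678676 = -90.64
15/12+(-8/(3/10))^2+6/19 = 487471/684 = 712.68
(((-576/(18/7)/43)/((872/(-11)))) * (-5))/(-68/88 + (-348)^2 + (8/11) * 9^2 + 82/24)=-203280/74963189011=-0.00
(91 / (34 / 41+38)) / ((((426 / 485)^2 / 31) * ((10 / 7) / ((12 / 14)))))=5441271745 / 96303264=56.50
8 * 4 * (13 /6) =208 /3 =69.33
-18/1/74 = -9/37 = -0.24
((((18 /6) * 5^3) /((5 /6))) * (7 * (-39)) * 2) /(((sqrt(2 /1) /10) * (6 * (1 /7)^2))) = -10032750 * sqrt(2) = -14188451.12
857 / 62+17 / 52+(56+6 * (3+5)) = 190457 / 1612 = 118.15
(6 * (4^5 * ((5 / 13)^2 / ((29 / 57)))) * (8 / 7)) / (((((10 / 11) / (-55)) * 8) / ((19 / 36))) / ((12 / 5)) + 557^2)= 161025638400 / 24469886672777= 0.01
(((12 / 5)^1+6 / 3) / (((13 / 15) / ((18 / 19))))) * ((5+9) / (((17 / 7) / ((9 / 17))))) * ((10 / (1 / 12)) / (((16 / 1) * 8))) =1964655 / 142766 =13.76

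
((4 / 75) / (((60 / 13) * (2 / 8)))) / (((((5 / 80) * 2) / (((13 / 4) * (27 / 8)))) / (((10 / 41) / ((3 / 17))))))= 5.61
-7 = -7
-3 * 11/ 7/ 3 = -11/ 7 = -1.57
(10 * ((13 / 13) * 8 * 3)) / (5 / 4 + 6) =960 / 29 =33.10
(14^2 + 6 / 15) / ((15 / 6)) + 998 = 26914 / 25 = 1076.56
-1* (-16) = 16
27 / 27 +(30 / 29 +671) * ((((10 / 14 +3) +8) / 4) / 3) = 800267 / 1218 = 657.03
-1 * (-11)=11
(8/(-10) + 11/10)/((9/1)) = 0.03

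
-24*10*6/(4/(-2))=720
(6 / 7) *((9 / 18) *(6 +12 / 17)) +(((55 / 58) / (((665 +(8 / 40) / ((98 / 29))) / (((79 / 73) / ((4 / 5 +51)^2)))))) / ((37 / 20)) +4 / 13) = 171998261398455138 / 54059586425676013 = 3.18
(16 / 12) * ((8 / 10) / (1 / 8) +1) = 9.87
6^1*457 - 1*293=2449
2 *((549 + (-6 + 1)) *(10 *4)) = 43520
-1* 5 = -5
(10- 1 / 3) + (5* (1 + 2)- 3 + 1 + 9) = 95 / 3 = 31.67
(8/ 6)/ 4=0.33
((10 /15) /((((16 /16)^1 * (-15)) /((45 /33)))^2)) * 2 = 4 /363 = 0.01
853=853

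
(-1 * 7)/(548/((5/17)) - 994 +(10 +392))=-5/908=-0.01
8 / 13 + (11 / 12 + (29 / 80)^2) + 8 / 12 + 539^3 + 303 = 39085144632799 / 249600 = 156591124.33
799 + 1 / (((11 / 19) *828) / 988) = 1824016 / 2277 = 801.06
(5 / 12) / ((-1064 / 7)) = -5 / 1824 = -0.00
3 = 3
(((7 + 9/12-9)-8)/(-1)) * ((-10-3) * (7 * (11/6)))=-37037/24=-1543.21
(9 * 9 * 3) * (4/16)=243/4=60.75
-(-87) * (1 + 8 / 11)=150.27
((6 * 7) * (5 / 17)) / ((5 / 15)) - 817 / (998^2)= 37.06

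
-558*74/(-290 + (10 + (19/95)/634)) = 130895640/887599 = 147.47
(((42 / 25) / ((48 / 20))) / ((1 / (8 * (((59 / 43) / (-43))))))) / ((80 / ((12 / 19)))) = -1239 / 878275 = -0.00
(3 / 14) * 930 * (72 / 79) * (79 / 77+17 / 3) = 51760080 / 42581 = 1215.57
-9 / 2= -4.50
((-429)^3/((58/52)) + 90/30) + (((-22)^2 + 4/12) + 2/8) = -24633350089/348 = -70785488.76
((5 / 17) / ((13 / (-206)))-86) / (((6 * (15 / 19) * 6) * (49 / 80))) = -1522736 / 292383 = -5.21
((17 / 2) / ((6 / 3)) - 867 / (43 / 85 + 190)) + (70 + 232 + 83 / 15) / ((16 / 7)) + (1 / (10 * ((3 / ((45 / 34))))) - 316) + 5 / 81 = -324029923343 / 1783820880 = -181.65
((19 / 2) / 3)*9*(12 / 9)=38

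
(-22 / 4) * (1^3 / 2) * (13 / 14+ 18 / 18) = -297 / 56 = -5.30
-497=-497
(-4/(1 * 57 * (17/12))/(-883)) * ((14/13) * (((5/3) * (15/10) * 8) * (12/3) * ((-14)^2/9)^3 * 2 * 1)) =269858570240/2702925693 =99.84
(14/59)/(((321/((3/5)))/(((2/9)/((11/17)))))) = 476/3124935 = 0.00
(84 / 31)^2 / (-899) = -7056 / 863939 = -0.01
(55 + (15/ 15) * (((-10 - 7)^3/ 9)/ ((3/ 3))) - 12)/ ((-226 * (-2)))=-1.11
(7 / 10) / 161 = 1 / 230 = 0.00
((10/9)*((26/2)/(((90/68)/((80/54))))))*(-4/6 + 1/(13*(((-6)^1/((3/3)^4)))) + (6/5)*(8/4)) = 182512/6561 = 27.82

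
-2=-2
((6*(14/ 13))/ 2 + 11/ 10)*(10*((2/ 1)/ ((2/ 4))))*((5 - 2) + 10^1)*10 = 22520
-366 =-366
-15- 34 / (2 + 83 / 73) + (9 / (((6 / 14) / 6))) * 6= 167207 / 229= 730.16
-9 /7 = -1.29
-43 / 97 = -0.44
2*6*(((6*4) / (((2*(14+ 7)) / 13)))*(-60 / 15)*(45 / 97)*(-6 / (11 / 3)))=2021760 / 7469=270.69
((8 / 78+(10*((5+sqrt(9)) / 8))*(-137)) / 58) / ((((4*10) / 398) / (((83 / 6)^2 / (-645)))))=36621145543 / 525236400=69.72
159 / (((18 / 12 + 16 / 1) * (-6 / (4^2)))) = -848 / 35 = -24.23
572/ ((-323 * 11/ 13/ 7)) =-4732/ 323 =-14.65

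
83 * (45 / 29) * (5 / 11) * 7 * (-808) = -105625800 / 319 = -331115.36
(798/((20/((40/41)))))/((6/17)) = 4522/41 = 110.29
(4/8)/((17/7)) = 7/34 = 0.21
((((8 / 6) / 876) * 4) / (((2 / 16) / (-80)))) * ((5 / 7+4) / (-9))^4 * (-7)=37480960 / 18253431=2.05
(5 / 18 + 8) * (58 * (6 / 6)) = 4321 / 9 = 480.11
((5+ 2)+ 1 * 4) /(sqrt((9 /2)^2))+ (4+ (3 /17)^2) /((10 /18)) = 25231 /2601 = 9.70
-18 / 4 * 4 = -18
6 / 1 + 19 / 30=199 / 30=6.63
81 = 81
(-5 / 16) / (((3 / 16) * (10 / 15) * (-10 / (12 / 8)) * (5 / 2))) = 3 / 20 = 0.15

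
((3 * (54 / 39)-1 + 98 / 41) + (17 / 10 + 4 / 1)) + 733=744.24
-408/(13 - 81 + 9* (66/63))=1428/205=6.97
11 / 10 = 1.10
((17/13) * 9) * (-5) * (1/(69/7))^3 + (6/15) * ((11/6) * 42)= 72929227/2372565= 30.74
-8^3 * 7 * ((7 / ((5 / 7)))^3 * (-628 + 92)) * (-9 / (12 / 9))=-1525544229888 / 125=-12204353839.10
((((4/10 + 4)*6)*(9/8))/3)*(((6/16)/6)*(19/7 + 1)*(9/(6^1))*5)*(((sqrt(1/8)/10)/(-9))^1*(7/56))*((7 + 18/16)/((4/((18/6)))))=-16731*sqrt(2)/458752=-0.05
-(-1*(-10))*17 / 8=-85 / 4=-21.25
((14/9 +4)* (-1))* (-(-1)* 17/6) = -425/27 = -15.74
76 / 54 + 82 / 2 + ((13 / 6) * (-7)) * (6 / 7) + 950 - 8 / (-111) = 979.48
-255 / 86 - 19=-1889 / 86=-21.97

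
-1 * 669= -669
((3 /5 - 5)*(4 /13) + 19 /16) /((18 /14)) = -1211 /9360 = -0.13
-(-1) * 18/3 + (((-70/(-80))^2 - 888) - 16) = -57423/64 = -897.23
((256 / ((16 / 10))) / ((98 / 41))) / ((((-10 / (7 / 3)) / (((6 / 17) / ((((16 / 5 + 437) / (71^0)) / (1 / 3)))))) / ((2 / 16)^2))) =-0.00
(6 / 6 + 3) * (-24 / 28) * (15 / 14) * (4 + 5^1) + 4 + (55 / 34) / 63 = -435359 / 14994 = -29.04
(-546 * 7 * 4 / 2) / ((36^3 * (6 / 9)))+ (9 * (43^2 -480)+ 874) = 13194.75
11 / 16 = 0.69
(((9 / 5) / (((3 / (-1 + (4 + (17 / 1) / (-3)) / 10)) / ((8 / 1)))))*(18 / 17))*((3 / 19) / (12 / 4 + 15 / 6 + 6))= -3024 / 37145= -0.08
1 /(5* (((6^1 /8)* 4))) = 1 /15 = 0.07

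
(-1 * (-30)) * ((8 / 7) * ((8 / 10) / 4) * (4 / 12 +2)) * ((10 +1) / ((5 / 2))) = 352 / 5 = 70.40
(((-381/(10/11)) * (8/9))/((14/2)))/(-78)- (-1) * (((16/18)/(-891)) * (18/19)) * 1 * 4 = 5226394/7702695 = 0.68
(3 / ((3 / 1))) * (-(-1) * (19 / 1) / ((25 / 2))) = 38 / 25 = 1.52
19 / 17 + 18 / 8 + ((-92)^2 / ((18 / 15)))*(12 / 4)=1439109 / 68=21163.37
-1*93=-93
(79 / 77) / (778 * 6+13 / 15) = 1185 / 5392541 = 0.00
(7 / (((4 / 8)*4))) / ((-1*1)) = -7 / 2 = -3.50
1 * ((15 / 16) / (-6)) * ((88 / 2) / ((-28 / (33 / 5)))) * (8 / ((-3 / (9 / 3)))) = -363 / 28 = -12.96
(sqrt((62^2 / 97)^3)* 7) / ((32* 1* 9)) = 208537* sqrt(97) / 338724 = 6.06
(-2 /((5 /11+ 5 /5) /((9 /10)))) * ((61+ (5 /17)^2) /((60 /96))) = -873873 /7225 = -120.95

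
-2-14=-16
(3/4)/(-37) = -3/148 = -0.02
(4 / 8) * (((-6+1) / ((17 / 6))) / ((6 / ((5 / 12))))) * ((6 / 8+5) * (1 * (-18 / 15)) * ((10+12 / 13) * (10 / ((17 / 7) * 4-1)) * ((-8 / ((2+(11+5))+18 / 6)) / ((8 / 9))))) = -122475 / 53924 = -2.27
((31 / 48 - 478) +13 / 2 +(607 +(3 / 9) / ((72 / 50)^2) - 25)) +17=62357 / 486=128.31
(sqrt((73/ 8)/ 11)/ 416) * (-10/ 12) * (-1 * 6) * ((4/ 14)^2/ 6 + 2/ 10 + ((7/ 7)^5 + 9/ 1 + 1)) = 317 * sqrt(1606)/ 103488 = 0.12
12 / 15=4 / 5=0.80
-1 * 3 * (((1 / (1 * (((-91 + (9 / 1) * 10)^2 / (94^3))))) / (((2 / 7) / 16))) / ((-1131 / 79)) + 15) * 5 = 18372433255 / 377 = 48733244.71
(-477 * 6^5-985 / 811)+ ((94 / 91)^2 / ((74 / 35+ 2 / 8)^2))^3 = -19095177646353276192872850240153 / 5148123190828408563924619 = -3709153.21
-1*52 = -52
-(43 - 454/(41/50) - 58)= 23315/41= 568.66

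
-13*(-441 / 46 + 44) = -20579 / 46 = -447.37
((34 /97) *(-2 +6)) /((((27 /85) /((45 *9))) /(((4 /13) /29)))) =693600 /36569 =18.97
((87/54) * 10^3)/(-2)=-7250/9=-805.56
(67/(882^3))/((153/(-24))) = -67/4374072171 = -0.00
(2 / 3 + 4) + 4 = 26 / 3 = 8.67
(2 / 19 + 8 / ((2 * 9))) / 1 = 0.55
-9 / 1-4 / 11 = -103 / 11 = -9.36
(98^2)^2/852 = 23059204/213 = 108259.17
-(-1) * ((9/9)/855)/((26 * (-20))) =-1/444600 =-0.00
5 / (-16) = -5 / 16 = -0.31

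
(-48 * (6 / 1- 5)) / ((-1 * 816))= 1 / 17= 0.06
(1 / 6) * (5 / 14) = 5 / 84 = 0.06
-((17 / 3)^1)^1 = -17 / 3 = -5.67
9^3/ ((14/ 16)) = 5832/ 7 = 833.14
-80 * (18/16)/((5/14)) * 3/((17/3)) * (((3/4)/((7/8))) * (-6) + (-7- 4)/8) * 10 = 8695.59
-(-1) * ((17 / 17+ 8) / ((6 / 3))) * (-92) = -414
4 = 4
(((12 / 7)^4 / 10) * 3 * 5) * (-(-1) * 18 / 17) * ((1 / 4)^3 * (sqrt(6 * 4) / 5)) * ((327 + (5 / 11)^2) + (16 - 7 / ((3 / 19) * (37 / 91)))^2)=26034225761304 * sqrt(6) / 33806476165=1886.34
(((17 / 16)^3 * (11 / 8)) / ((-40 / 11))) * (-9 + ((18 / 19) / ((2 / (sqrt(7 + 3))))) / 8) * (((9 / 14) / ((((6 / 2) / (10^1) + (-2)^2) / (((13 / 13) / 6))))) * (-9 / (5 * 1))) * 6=-433370817 / 394526720 + 433370817 * sqrt(10) / 59968061440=-1.08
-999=-999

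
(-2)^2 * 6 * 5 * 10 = 1200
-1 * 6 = -6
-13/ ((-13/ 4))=4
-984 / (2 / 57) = -28044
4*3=12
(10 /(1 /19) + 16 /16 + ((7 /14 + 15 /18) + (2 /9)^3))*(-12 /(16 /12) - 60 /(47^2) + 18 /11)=-8393929997 /5904657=-1421.58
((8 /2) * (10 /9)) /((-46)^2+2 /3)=4 /1905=0.00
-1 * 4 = -4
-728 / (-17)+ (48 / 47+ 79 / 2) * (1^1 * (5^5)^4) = 6175327301025459057 / 1598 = 3864410075735581.39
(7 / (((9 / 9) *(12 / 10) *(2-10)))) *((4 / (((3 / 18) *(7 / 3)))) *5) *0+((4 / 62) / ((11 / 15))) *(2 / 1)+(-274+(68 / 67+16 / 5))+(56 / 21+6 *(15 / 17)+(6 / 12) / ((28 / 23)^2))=-2387113417519 / 9135144480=-261.31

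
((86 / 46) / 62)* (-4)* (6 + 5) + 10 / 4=1673 / 1426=1.17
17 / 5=3.40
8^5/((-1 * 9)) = -32768/9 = -3640.89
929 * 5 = 4645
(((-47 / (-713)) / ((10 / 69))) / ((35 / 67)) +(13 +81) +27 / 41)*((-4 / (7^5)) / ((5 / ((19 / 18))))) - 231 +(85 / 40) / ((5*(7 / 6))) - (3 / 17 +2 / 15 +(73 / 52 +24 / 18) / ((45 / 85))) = -26335018030674694 / 111532090249125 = -236.12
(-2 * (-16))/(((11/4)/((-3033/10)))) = -194112/55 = -3529.31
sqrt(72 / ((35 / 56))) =10.73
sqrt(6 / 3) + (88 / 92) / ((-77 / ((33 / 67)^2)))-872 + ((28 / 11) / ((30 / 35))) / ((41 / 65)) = -848086400968 / 977852337 + sqrt(2) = -865.88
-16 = -16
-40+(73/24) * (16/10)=-527/15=-35.13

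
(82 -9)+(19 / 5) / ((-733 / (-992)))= 286393 / 3665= 78.14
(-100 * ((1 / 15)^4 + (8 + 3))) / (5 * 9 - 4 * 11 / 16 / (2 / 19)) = -17820032 / 305775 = -58.28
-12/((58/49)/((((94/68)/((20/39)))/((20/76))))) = -5119569/49300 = -103.85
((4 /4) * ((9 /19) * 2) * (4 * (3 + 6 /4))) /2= 162 /19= 8.53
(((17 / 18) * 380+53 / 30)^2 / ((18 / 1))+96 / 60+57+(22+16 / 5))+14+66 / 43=45926997403 / 6269400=7325.58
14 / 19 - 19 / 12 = -193 / 228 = -0.85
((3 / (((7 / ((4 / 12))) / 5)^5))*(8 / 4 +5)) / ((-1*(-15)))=0.00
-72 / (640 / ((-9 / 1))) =81 / 80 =1.01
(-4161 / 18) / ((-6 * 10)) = 3.85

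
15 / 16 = 0.94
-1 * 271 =-271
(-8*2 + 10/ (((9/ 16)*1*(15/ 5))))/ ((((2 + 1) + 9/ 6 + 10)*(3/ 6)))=-1088/ 783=-1.39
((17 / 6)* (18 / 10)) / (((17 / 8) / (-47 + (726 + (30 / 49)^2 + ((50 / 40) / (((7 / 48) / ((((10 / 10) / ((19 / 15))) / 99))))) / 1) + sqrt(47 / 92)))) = 6* sqrt(1081) / 115 + 4091408532 / 2509045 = 1632.38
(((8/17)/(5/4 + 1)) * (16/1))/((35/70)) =1024/153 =6.69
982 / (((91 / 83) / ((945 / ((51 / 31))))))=113700870 / 221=514483.57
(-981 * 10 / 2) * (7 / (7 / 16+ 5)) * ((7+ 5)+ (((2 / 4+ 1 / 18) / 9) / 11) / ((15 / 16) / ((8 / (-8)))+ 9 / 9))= -657522880 / 8613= -76340.75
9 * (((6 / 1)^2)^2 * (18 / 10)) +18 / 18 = 104981 / 5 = 20996.20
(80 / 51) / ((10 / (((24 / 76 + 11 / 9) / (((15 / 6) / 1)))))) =4208 / 43605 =0.10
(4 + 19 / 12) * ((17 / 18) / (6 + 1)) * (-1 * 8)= -1139 / 189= -6.03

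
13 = 13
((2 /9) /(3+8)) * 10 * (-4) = -80 /99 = -0.81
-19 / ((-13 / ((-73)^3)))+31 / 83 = -613479406 / 1079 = -568562.93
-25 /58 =-0.43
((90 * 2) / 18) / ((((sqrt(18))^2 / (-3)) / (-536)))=2680 / 3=893.33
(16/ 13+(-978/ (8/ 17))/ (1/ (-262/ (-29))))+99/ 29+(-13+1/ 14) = -1709362/ 91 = -18784.20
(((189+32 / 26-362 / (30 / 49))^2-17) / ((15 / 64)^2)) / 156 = 6261664132096 / 333669375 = 18766.07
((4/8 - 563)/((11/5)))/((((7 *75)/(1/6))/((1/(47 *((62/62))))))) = -0.00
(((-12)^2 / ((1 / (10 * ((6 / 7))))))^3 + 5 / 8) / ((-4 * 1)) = -5159780353715 / 10976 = -470096606.57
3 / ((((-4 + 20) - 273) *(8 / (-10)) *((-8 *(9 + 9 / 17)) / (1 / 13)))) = -85 / 5773248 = -0.00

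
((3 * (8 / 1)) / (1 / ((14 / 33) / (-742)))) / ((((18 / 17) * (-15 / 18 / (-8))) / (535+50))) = -72.78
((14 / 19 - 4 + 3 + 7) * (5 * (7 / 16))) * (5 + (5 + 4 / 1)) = 3920 / 19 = 206.32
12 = 12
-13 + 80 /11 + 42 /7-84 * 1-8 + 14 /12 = -5977 /66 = -90.56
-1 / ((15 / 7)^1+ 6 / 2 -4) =-7 / 8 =-0.88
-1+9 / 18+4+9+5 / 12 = 155 / 12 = 12.92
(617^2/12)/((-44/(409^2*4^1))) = -63682036609/132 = -482439671.28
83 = 83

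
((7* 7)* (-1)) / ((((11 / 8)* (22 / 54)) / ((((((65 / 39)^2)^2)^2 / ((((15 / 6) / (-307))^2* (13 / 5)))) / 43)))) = -11545502500000 / 16436277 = -702440.25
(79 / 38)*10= 20.79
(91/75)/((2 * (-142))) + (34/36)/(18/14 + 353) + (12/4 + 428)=431.00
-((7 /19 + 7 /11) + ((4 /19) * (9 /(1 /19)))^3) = -9751314 /209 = -46657.00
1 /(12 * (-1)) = -0.08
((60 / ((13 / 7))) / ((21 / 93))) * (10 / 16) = 2325 / 26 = 89.42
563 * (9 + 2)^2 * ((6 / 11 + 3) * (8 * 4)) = 7728864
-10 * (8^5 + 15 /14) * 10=-22938350 /7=-3276907.14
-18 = -18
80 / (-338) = -40 / 169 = -0.24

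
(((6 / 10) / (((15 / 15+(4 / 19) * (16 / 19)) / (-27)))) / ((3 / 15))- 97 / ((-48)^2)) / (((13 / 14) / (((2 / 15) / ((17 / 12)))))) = -471887423 / 67626000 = -6.98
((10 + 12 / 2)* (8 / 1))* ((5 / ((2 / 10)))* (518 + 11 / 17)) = 28214400 / 17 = 1659670.59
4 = 4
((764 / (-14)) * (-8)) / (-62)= -1528 / 217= -7.04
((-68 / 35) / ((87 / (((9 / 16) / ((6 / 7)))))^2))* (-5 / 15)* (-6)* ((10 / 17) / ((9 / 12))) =-7 / 40368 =-0.00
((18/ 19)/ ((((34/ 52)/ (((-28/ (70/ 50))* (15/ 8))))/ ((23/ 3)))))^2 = 18103702500/ 104329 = 173525.12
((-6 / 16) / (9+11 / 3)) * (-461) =4149 / 304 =13.65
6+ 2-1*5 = 3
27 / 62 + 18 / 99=421 / 682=0.62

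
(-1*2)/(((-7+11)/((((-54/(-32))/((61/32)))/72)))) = -3/488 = -0.01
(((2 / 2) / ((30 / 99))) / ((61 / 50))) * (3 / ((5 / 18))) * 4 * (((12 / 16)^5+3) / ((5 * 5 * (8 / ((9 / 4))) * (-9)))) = -590733 / 1249280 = -0.47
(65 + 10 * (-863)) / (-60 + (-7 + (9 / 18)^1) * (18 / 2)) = 5710 / 79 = 72.28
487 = 487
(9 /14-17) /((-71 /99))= 22671 /994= 22.81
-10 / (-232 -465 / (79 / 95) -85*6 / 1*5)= 790 / 263953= 0.00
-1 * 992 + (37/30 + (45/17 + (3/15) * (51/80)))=-20155039/20400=-987.99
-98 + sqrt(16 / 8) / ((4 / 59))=-98 + 59* sqrt(2) / 4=-77.14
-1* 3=-3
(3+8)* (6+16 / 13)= 1034 / 13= 79.54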